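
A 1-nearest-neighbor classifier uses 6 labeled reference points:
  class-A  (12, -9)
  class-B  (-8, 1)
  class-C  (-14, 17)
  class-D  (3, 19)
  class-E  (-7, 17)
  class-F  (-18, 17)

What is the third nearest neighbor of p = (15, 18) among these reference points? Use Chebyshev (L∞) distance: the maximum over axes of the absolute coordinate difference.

d(p, class-A) = max(3, 27) = 27
d(p, class-B) = max(23, 17) = 23
d(p, class-C) = max(29, 1) = 29
d(p, class-D) = max(12, 1) = 12
d(p, class-E) = max(22, 1) = 22
d(p, class-F) = max(33, 1) = 33
Sorted ascending: class-D, class-E, class-B, class-A, … — the third-nearest is class-B.

class-B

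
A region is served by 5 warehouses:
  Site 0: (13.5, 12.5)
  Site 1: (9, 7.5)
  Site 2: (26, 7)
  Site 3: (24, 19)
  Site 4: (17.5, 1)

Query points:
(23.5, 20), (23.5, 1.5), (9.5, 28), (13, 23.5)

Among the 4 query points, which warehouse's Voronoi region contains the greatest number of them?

Site 0

(23.5, 20) — d² to each: Site 0:156.25, Site 1:366.5, Site 2:175.25, Site 3:1.25, Site 4:397 → nearest is Site 3
(23.5, 1.5) — d² to each: Site 0:221, Site 1:246.25, Site 2:36.5, Site 3:306.5, Site 4:36.25 → nearest is Site 4
(9.5, 28) — d² to each: Site 0:256.25, Site 1:420.5, Site 2:713.25, Site 3:291.25, Site 4:793 → nearest is Site 0
(13, 23.5) — d² to each: Site 0:121.25, Site 1:272, Site 2:441.25, Site 3:141.25, Site 4:526.5 → nearest is Site 0
Tally — Site 0:2, Site 3:1, Site 4:1. Site 0 captures the most (2).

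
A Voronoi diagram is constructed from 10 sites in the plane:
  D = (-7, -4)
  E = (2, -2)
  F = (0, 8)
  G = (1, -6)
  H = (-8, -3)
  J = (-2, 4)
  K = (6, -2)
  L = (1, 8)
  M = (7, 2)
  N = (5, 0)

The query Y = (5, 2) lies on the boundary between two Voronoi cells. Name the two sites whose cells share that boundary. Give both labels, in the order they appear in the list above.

Squared distances from Y to each site:
|YD|² = (5−(-7))² + (2−(-4))² = 144 + 36 = 180
|YE|² = (5−2)² + (2−(-2))² = 9 + 16 = 25
|YF|² = (5−0)² + (2−8)² = 25 + 36 = 61
|YG|² = (5−1)² + (2−(-6))² = 16 + 64 = 80
|YH|² = (5−(-8))² + (2−(-3))² = 169 + 25 = 194
|YJ|² = (5−(-2))² + (2−4)² = 49 + 4 = 53
|YK|² = (5−6)² + (2−(-2))² = 1 + 16 = 17
|YL|² = (5−1)² + (2−8)² = 16 + 36 = 52
|YM|² = (5−7)² + (2−2)² = 4 + 0 = 4
|YN|² = (5−5)² + (2−0)² = 0 + 4 = 4
Y is equidistant from M and N (both at squared distance 4), and every other site is strictly farther — so Y lies on the M–N Voronoi edge.

M and N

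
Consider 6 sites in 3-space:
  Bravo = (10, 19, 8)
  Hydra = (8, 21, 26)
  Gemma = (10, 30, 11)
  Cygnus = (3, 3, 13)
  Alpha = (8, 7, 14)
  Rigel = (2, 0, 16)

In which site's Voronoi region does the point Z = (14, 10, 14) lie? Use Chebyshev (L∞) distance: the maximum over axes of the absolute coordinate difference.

Alpha

d(Z, Bravo) = max(4, 9, 6) = 9
d(Z, Hydra) = max(6, 11, 12) = 12
d(Z, Gemma) = max(4, 20, 3) = 20
d(Z, Cygnus) = max(11, 7, 1) = 11
d(Z, Alpha) = max(6, 3, 0) = 6
d(Z, Rigel) = max(12, 10, 2) = 12
Alpha is nearest.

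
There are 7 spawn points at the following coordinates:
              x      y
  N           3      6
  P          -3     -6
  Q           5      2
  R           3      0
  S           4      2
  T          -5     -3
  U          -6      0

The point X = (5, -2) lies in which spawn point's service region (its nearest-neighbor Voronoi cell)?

Compare squared distances (the ordering matches that of the actual distances):
|XN|² = (5−3)² + (-2−6)² = 4 + 64 = 68
|XP|² = (5−(-3))² + (-2−(-6))² = 64 + 16 = 80
|XQ|² = (5−5)² + (-2−2)² = 0 + 16 = 16
|XR|² = (5−3)² + (-2−0)² = 4 + 4 = 8
|XS|² = (5−4)² + (-2−2)² = 1 + 16 = 17
|XT|² = (5−(-5))² + (-2−(-3))² = 100 + 1 = 101
|XU|² = (5−(-6))² + (-2−0)² = 121 + 4 = 125
Minimum is at R.

R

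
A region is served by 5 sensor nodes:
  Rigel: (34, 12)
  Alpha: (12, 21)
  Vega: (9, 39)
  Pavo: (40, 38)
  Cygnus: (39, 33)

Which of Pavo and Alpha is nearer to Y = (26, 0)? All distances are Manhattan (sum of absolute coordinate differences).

d(Y, Pavo) = |26−40| + |0−38| = 14 + 38 = 52
d(Y, Alpha) = |26−12| + |0−21| = 14 + 21 = 35
52 > 35, so Alpha is closer.

Alpha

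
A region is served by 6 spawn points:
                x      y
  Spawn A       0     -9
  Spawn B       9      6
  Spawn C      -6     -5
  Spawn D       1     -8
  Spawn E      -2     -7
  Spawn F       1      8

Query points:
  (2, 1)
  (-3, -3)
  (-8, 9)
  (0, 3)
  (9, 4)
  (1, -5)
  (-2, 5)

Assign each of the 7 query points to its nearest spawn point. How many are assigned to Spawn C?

1

(2, 1) — d² to each: Spawn A:104, Spawn B:74, Spawn C:100, Spawn D:82, Spawn E:80, Spawn F:50 → nearest is Spawn F
(-3, -3) — d² to each: Spawn A:45, Spawn B:225, Spawn C:13, Spawn D:41, Spawn E:17, Spawn F:137 → nearest is Spawn C
(-8, 9) — d² to each: Spawn A:388, Spawn B:298, Spawn C:200, Spawn D:370, Spawn E:292, Spawn F:82 → nearest is Spawn F
(0, 3) — d² to each: Spawn A:144, Spawn B:90, Spawn C:100, Spawn D:122, Spawn E:104, Spawn F:26 → nearest is Spawn F
(9, 4) — d² to each: Spawn A:250, Spawn B:4, Spawn C:306, Spawn D:208, Spawn E:242, Spawn F:80 → nearest is Spawn B
(1, -5) — d² to each: Spawn A:17, Spawn B:185, Spawn C:49, Spawn D:9, Spawn E:13, Spawn F:169 → nearest is Spawn D
(-2, 5) — d² to each: Spawn A:200, Spawn B:122, Spawn C:116, Spawn D:178, Spawn E:144, Spawn F:18 → nearest is Spawn F
1 of the 7 points has Spawn C as nearest.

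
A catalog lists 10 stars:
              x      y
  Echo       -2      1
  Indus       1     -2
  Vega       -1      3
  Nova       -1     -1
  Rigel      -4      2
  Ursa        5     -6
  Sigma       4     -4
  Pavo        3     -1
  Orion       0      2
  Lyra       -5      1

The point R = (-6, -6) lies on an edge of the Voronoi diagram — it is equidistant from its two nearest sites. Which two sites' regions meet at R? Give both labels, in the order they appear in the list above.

Squared distances from R to each site:
d²(R, Echo) = (-6−(-2))² + (-6−1)² = 16 + 49 = 65
d²(R, Indus) = (-6−1)² + (-6−(-2))² = 49 + 16 = 65
d²(R, Vega) = (-6−(-1))² + (-6−3)² = 25 + 81 = 106
d²(R, Nova) = (-6−(-1))² + (-6−(-1))² = 25 + 25 = 50
d²(R, Rigel) = (-6−(-4))² + (-6−2)² = 4 + 64 = 68
d²(R, Ursa) = (-6−5)² + (-6−(-6))² = 121 + 0 = 121
d²(R, Sigma) = (-6−4)² + (-6−(-4))² = 100 + 4 = 104
d²(R, Pavo) = (-6−3)² + (-6−(-1))² = 81 + 25 = 106
d²(R, Orion) = (-6−0)² + (-6−2)² = 36 + 64 = 100
d²(R, Lyra) = (-6−(-5))² + (-6−1)² = 1 + 49 = 50
R is equidistant from Nova and Lyra (both at squared distance 50), and every other site is strictly farther — so R lies on the Nova–Lyra Voronoi edge.

Nova and Lyra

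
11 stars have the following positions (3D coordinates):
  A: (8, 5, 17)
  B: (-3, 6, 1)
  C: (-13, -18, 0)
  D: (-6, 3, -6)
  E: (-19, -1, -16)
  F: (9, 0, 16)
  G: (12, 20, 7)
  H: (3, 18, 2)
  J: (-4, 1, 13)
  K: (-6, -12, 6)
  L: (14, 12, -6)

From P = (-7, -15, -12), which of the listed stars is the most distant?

Squared Euclidean distances:
|PA|² = 225 + 400 + 841 = 1466
|PB|² = 16 + 441 + 169 = 626
|PC|² = 36 + 9 + 144 = 189
|PD|² = 1 + 324 + 36 = 361
|PE|² = 144 + 196 + 16 = 356
|PF|² = 256 + 225 + 784 = 1265
|PG|² = 361 + 1225 + 361 = 1947
|PH|² = 100 + 1089 + 196 = 1385
|PJ|² = 9 + 256 + 625 = 890
|PK|² = 1 + 9 + 324 = 334
|PL|² = 441 + 729 + 36 = 1206
The largest is to G.

G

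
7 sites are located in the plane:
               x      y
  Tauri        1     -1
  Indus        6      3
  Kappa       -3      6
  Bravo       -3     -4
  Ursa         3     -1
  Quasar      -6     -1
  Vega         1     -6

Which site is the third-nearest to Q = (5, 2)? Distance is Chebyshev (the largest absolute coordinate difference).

d(Q, Tauri) = max(4, 3) = 4
d(Q, Indus) = max(1, 1) = 1
d(Q, Kappa) = max(8, 4) = 8
d(Q, Bravo) = max(8, 6) = 8
d(Q, Ursa) = max(2, 3) = 3
d(Q, Quasar) = max(11, 3) = 11
d(Q, Vega) = max(4, 8) = 8
Sorted ascending: Indus, Ursa, Tauri, Kappa, … — the third-nearest is Tauri.

Tauri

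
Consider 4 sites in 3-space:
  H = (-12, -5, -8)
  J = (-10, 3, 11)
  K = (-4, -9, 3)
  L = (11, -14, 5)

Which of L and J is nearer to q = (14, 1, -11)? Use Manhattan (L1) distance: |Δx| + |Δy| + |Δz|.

L

d(q,L) = |14−11| + |1−(-14)| + |-11−5| = 3 + 15 + 16 = 34
d(q,J) = |14−(-10)| + |1−3| + |-11−11| = 24 + 2 + 22 = 48
34 < 48, so L is closer.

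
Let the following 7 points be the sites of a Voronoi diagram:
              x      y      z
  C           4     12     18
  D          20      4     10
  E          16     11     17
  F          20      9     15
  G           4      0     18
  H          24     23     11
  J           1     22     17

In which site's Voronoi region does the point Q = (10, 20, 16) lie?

J

Since √ is increasing, it suffices to compare squared distances:
|QC|² = 36 + 64 + 4 = 104
|QD|² = 100 + 256 + 36 = 392
|QE|² = 36 + 81 + 1 = 118
|QF|² = 100 + 121 + 1 = 222
|QG|² = 36 + 400 + 4 = 440
|QH|² = 196 + 9 + 25 = 230
|QJ|² = 81 + 4 + 1 = 86
The smallest is to J, so Q lies in the Voronoi region of J.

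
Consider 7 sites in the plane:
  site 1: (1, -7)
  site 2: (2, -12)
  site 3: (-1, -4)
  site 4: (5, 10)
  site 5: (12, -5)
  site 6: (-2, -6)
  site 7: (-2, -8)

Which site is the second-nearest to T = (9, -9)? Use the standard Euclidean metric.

site 2

Compare squared distances (the ordering matches that of the actual distances):
d²(T, site 1) = 64 + 4 = 68
d²(T, site 2) = 49 + 9 = 58
d²(T, site 3) = 100 + 25 = 125
d²(T, site 4) = 16 + 361 = 377
d²(T, site 5) = 9 + 16 = 25
d²(T, site 6) = 121 + 9 = 130
d²(T, site 7) = 121 + 1 = 122
Sorted ascending: site 5, site 2, site 1, … — the second-nearest is site 2.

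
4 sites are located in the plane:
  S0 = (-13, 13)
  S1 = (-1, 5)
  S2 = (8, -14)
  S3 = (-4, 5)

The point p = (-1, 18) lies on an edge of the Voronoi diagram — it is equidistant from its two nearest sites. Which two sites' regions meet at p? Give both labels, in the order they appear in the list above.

S0 and S1

Squared distances from p to each site:
|pS0|² = 144 + 25 = 169
|pS1|² = 0 + 169 = 169
|pS2|² = 81 + 1024 = 1105
|pS3|² = 9 + 169 = 178
p is equidistant from S0 and S1 (both at squared distance 169), and every other site is strictly farther — so p lies on the S0–S1 Voronoi edge.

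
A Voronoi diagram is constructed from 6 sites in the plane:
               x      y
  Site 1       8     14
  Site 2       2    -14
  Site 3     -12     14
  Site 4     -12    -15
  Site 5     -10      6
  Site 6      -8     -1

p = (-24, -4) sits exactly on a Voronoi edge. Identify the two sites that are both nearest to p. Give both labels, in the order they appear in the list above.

Squared distances from p to each site:
d²(p, Site 1) = (-24−8)² + (-4−14)² = 1024 + 324 = 1348
d²(p, Site 2) = (-24−2)² + (-4−(-14))² = 676 + 100 = 776
d²(p, Site 3) = (-24−(-12))² + (-4−14)² = 144 + 324 = 468
d²(p, Site 4) = (-24−(-12))² + (-4−(-15))² = 144 + 121 = 265
d²(p, Site 5) = (-24−(-10))² + (-4−6)² = 196 + 100 = 296
d²(p, Site 6) = (-24−(-8))² + (-4−(-1))² = 256 + 9 = 265
p is equidistant from Site 4 and Site 6 (both at squared distance 265), and every other site is strictly farther — so p lies on the Site 4–Site 6 Voronoi edge.

Site 4 and Site 6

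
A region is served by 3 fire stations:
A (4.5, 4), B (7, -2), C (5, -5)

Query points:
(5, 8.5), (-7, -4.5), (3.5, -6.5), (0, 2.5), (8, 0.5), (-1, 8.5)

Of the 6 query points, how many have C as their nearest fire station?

(5, 8.5) — d² to each: A:20.5, B:114.25, C:182.25 → nearest is A
(-7, -4.5) — d² to each: A:204.5, B:202.25, C:144.25 → nearest is C
(3.5, -6.5) — d² to each: A:111.25, B:32.5, C:4.5 → nearest is C
(0, 2.5) — d² to each: A:22.5, B:69.25, C:81.25 → nearest is A
(8, 0.5) — d² to each: A:24.5, B:7.25, C:39.25 → nearest is B
(-1, 8.5) — d² to each: A:50.5, B:174.25, C:218.25 → nearest is A
2 of the 6 points have C as nearest.

2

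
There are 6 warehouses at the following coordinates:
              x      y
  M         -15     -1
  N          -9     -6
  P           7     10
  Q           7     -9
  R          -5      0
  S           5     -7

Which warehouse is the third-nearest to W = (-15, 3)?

Compare squared distances (the ordering matches that of the actual distances):
|WM|² = (-15−(-15))² + (3−(-1))² = 0 + 16 = 16
|WN|² = (-15−(-9))² + (3−(-6))² = 36 + 81 = 117
|WP|² = (-15−7)² + (3−10)² = 484 + 49 = 533
|WQ|² = (-15−7)² + (3−(-9))² = 484 + 144 = 628
|WR|² = (-15−(-5))² + (3−0)² = 100 + 9 = 109
|WS|² = (-15−5)² + (3−(-7))² = 400 + 100 = 500
Sorted ascending: M, R, N, S, … — the third-nearest is N.

N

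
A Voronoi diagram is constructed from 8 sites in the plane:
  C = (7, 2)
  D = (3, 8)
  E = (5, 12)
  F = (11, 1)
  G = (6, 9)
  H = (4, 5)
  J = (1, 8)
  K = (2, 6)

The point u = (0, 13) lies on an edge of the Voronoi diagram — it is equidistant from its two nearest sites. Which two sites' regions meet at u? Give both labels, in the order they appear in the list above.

E and J

Squared distances from u to each site:
|uC|² = (0−7)² + (13−2)² = 49 + 121 = 170
|uD|² = (0−3)² + (13−8)² = 9 + 25 = 34
|uE|² = (0−5)² + (13−12)² = 25 + 1 = 26
|uF|² = (0−11)² + (13−1)² = 121 + 144 = 265
|uG|² = (0−6)² + (13−9)² = 36 + 16 = 52
|uH|² = (0−4)² + (13−5)² = 16 + 64 = 80
|uJ|² = (0−1)² + (13−8)² = 1 + 25 = 26
|uK|² = (0−2)² + (13−6)² = 4 + 49 = 53
u is equidistant from E and J (both at squared distance 26), and every other site is strictly farther — so u lies on the E–J Voronoi edge.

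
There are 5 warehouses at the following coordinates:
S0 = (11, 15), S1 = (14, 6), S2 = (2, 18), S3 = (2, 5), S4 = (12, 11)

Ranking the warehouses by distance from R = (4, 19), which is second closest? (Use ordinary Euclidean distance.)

S0

Since √ is increasing, it suffices to compare squared distances:
|RS0|² = (4−11)² + (19−15)² = 49 + 16 = 65
|RS1|² = (4−14)² + (19−6)² = 100 + 169 = 269
|RS2|² = (4−2)² + (19−18)² = 4 + 1 = 5
|RS3|² = (4−2)² + (19−5)² = 4 + 196 = 200
|RS4|² = (4−12)² + (19−11)² = 64 + 64 = 128
Sorted ascending: S2, S0, S4, … — the second-nearest is S0.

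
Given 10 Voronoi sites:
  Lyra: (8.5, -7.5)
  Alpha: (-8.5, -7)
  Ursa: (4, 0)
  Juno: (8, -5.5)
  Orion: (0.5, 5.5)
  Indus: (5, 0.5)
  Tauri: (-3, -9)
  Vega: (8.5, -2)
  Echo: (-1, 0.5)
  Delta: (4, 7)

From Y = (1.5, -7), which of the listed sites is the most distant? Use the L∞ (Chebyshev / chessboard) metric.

d(Y, Lyra) = max(7, 0.5) = 7
d(Y, Alpha) = max(10, 0) = 10
d(Y, Ursa) = max(2.5, 7) = 7
d(Y, Juno) = max(6.5, 1.5) = 6.5
d(Y, Orion) = max(1, 12.5) = 12.5
d(Y, Indus) = max(3.5, 7.5) = 7.5
d(Y, Tauri) = max(4.5, 2) = 4.5
d(Y, Vega) = max(7, 5) = 7
d(Y, Echo) = max(2.5, 7.5) = 7.5
d(Y, Delta) = max(2.5, 14) = 14
The largest is to Delta.

Delta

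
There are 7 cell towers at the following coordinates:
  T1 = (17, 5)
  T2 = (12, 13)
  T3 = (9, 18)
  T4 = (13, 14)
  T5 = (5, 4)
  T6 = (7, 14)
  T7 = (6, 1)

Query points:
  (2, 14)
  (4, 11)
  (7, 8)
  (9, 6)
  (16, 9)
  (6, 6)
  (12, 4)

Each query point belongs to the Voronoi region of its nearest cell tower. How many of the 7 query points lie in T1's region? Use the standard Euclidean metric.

(2, 14) — d² to each: T1:306, T2:101, T3:65, T4:121, T5:109, T6:25, T7:185 → nearest is T6
(4, 11) — d² to each: T1:205, T2:68, T3:74, T4:90, T5:50, T6:18, T7:104 → nearest is T6
(7, 8) — d² to each: T1:109, T2:50, T3:104, T4:72, T5:20, T6:36, T7:50 → nearest is T5
(9, 6) — d² to each: T1:65, T2:58, T3:144, T4:80, T5:20, T6:68, T7:34 → nearest is T5
(16, 9) — d² to each: T1:17, T2:32, T3:130, T4:34, T5:146, T6:106, T7:164 → nearest is T1
(6, 6) — d² to each: T1:122, T2:85, T3:153, T4:113, T5:5, T6:65, T7:25 → nearest is T5
(12, 4) — d² to each: T1:26, T2:81, T3:205, T4:101, T5:49, T6:125, T7:45 → nearest is T1
2 of the 7 points have T1 as nearest.

2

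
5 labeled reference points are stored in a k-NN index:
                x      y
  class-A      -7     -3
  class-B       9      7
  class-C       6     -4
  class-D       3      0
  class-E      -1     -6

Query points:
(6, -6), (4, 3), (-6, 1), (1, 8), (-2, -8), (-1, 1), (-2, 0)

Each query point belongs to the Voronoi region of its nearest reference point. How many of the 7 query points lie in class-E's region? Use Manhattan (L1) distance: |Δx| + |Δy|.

1

(6, -6) — d to each: class-A:16, class-B:16, class-C:2, class-D:9, class-E:7 → nearest is class-C
(4, 3) — d to each: class-A:17, class-B:9, class-C:9, class-D:4, class-E:14 → nearest is class-D
(-6, 1) — d to each: class-A:5, class-B:21, class-C:17, class-D:10, class-E:12 → nearest is class-A
(1, 8) — d to each: class-A:19, class-B:9, class-C:17, class-D:10, class-E:16 → nearest is class-B
(-2, -8) — d to each: class-A:10, class-B:26, class-C:12, class-D:13, class-E:3 → nearest is class-E
(-1, 1) — d to each: class-A:10, class-B:16, class-C:12, class-D:5, class-E:7 → nearest is class-D
(-2, 0) — d to each: class-A:8, class-B:18, class-C:12, class-D:5, class-E:7 → nearest is class-D
1 of the 7 points has class-E as nearest.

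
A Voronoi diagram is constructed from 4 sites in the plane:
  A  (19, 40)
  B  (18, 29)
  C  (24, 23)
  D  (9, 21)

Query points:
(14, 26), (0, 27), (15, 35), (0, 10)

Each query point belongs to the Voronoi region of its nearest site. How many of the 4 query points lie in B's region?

1

(14, 26) — d² to each: A:221, B:25, C:109, D:50 → nearest is B
(0, 27) — d² to each: A:530, B:328, C:592, D:117 → nearest is D
(15, 35) — d² to each: A:41, B:45, C:225, D:232 → nearest is A
(0, 10) — d² to each: A:1261, B:685, C:745, D:202 → nearest is D
1 of the 4 points has B as nearest.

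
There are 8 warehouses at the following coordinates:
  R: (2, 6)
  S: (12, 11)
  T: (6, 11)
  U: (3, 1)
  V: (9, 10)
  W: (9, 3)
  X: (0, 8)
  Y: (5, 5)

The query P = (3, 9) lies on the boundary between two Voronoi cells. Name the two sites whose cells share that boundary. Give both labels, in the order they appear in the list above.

Squared distances from P to each site:
|PR|² = (3−2)² + (9−6)² = 1 + 9 = 10
|PS|² = (3−12)² + (9−11)² = 81 + 4 = 85
|PT|² = (3−6)² + (9−11)² = 9 + 4 = 13
|PU|² = (3−3)² + (9−1)² = 0 + 64 = 64
|PV|² = (3−9)² + (9−10)² = 36 + 1 = 37
|PW|² = (3−9)² + (9−3)² = 36 + 36 = 72
|PX|² = (3−0)² + (9−8)² = 9 + 1 = 10
|PY|² = (3−5)² + (9−5)² = 4 + 16 = 20
P is equidistant from R and X (both at squared distance 10), and every other site is strictly farther — so P lies on the R–X Voronoi edge.

R and X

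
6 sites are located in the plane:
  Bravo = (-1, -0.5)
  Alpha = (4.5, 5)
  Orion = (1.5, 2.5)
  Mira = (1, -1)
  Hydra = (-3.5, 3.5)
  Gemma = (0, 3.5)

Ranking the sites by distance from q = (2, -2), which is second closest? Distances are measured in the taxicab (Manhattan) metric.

d(q, Bravo) = |2−(-1)| + |-2−(-0.5)| = 3 + 1.5 = 4.5
d(q, Alpha) = |2−4.5| + |-2−5| = 2.5 + 7 = 9.5
d(q, Orion) = |2−1.5| + |-2−2.5| = 0.5 + 4.5 = 5
d(q, Mira) = |2−1| + |-2−(-1)| = 1 + 1 = 2
d(q, Hydra) = |2−(-3.5)| + |-2−3.5| = 5.5 + 5.5 = 11
d(q, Gemma) = |2−0| + |-2−3.5| = 2 + 5.5 = 7.5
Sorted ascending: Mira, Bravo, Orion, … — the second-nearest is Bravo.

Bravo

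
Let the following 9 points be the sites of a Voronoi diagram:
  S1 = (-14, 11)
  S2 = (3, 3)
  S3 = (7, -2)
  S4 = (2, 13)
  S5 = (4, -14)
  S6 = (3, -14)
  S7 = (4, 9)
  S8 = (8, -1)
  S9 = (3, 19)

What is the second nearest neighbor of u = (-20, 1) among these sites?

S2

Squared Euclidean distances:
|uS1|² = 36 + 100 = 136
|uS2|² = 529 + 4 = 533
|uS3|² = 729 + 9 = 738
|uS4|² = 484 + 144 = 628
|uS5|² = 576 + 225 = 801
|uS6|² = 529 + 225 = 754
|uS7|² = 576 + 64 = 640
|uS8|² = 784 + 4 = 788
|uS9|² = 529 + 324 = 853
Sorted ascending: S1, S2, S4, … — the second-nearest is S2.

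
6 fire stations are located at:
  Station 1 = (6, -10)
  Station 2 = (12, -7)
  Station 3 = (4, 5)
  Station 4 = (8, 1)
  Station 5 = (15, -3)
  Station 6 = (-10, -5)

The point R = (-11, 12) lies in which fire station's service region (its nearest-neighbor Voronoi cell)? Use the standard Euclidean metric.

Station 3

Since √ is increasing, it suffices to compare squared distances:
d²(R, Station 1) = (-11−6)² + (12−(-10))² = 289 + 484 = 773
d²(R, Station 2) = (-11−12)² + (12−(-7))² = 529 + 361 = 890
d²(R, Station 3) = (-11−4)² + (12−5)² = 225 + 49 = 274
d²(R, Station 4) = (-11−8)² + (12−1)² = 361 + 121 = 482
d²(R, Station 5) = (-11−15)² + (12−(-3))² = 676 + 225 = 901
d²(R, Station 6) = (-11−(-10))² + (12−(-5))² = 1 + 289 = 290
Station 3 is nearest.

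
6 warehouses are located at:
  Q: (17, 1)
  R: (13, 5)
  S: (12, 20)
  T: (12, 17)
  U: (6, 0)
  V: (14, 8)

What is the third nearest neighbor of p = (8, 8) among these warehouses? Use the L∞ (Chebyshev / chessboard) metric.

U

d(p,Q) = max(9, 7) = 9
d(p,R) = max(5, 3) = 5
d(p,S) = max(4, 12) = 12
d(p,T) = max(4, 9) = 9
d(p,U) = max(2, 8) = 8
d(p,V) = max(6, 0) = 6
Sorted ascending: R, V, U, Q, … — the third-nearest is U.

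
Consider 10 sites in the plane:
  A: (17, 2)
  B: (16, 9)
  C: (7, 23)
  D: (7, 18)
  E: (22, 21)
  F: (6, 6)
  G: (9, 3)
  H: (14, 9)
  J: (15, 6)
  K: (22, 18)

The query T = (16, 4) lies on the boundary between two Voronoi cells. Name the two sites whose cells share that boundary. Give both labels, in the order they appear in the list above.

Squared distances from T to each site:
|TA|² = (16−17)² + (4−2)² = 1 + 4 = 5
|TB|² = (16−16)² + (4−9)² = 0 + 25 = 25
|TC|² = (16−7)² + (4−23)² = 81 + 361 = 442
|TD|² = (16−7)² + (4−18)² = 81 + 196 = 277
|TE|² = (16−22)² + (4−21)² = 36 + 289 = 325
|TF|² = (16−6)² + (4−6)² = 100 + 4 = 104
|TG|² = (16−9)² + (4−3)² = 49 + 1 = 50
|TH|² = (16−14)² + (4−9)² = 4 + 25 = 29
|TJ|² = (16−15)² + (4−6)² = 1 + 4 = 5
|TK|² = (16−22)² + (4−18)² = 36 + 196 = 232
T is equidistant from A and J (both at squared distance 5), and every other site is strictly farther — so T lies on the A–J Voronoi edge.

A and J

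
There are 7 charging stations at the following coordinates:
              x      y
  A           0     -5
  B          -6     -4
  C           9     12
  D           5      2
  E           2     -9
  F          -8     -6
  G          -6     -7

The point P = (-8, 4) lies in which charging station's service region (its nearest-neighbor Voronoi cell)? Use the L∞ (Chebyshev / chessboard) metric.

d(P,A) = max(8, 9) = 9
d(P,B) = max(2, 8) = 8
d(P,C) = max(17, 8) = 17
d(P,D) = max(13, 2) = 13
d(P,E) = max(10, 13) = 13
d(P,F) = max(0, 10) = 10
d(P,G) = max(2, 11) = 11
The smallest is to B, so P lies in the Voronoi region of B.

B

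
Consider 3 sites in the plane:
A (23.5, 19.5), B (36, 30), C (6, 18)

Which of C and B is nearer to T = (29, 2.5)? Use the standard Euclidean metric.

C

Compare squared distances:
|TC|² = (29−6)² + (2.5−18)² = 529 + 240.25 = 769.25
|TB|² = (29−36)² + (2.5−30)² = 49 + 756.25 = 805.25
769.25 < 805.25, so C is closer.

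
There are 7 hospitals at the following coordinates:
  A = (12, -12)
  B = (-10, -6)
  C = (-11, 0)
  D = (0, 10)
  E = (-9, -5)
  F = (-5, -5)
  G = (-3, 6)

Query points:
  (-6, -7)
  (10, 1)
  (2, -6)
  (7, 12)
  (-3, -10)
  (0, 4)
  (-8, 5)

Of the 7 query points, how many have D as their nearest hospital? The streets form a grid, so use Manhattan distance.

(-6, -7) — d to each: A:23, B:5, C:12, D:23, E:5, F:3, G:16 → nearest is F
(10, 1) — d to each: A:15, B:27, C:22, D:19, E:25, F:21, G:18 → nearest is A
(2, -6) — d to each: A:16, B:12, C:19, D:18, E:12, F:8, G:17 → nearest is F
(7, 12) — d to each: A:29, B:35, C:30, D:9, E:33, F:29, G:16 → nearest is D
(-3, -10) — d to each: A:17, B:11, C:18, D:23, E:11, F:7, G:16 → nearest is F
(0, 4) — d to each: A:28, B:20, C:15, D:6, E:18, F:14, G:5 → nearest is G
(-8, 5) — d to each: A:37, B:13, C:8, D:13, E:11, F:13, G:6 → nearest is G
1 of the 7 points has D as nearest.

1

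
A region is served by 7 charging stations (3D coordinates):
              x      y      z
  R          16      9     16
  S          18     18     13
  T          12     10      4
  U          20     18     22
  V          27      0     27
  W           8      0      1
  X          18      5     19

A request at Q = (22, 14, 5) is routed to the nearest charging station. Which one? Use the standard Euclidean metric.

Since √ is increasing, it suffices to compare squared distances:
|QR|² = 36 + 25 + 121 = 182
|QS|² = 16 + 16 + 64 = 96
|QT|² = 100 + 16 + 1 = 117
|QU|² = 4 + 16 + 289 = 309
|QV|² = 25 + 196 + 484 = 705
|QW|² = 196 + 196 + 16 = 408
|QX|² = 16 + 81 + 196 = 293
S is nearest.

S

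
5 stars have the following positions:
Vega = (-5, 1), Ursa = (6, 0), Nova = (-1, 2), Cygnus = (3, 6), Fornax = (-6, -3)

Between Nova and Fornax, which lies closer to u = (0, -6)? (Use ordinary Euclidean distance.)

Fornax

Compare squared distances:
d²(u, Nova) = (0−(-1))² + (-6−2)² = 1 + 64 = 65
d²(u, Fornax) = (0−(-6))² + (-6−(-3))² = 36 + 9 = 45
65 > 45, so Fornax is closer.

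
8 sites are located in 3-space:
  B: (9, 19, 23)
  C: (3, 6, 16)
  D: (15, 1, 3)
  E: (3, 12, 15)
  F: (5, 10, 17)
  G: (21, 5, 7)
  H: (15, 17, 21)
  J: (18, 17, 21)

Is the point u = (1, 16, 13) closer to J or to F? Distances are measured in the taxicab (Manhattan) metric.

d(u,J) = |1−18| + |16−17| + |13−21| = 17 + 1 + 8 = 26
d(u,F) = |1−5| + |16−10| + |13−17| = 4 + 6 + 4 = 14
26 > 14, so F is closer.

F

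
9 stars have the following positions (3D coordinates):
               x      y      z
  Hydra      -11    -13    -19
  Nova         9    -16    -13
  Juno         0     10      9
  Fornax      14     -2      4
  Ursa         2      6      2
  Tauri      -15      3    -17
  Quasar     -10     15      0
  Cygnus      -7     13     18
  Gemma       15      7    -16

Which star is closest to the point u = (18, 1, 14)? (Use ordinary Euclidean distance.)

Squared Euclidean distances:
d²(u, Hydra) = (18−(-11))² + (1−(-13))² + (14−(-19))² = 841 + 196 + 1089 = 2126
d²(u, Nova) = (18−9)² + (1−(-16))² + (14−(-13))² = 81 + 289 + 729 = 1099
d²(u, Juno) = (18−0)² + (1−10)² + (14−9)² = 324 + 81 + 25 = 430
d²(u, Fornax) = (18−14)² + (1−(-2))² + (14−4)² = 16 + 9 + 100 = 125
d²(u, Ursa) = (18−2)² + (1−6)² + (14−2)² = 256 + 25 + 144 = 425
d²(u, Tauri) = (18−(-15))² + (1−3)² + (14−(-17))² = 1089 + 4 + 961 = 2054
d²(u, Quasar) = (18−(-10))² + (1−15)² + (14−0)² = 784 + 196 + 196 = 1176
d²(u, Cygnus) = (18−(-7))² + (1−13)² + (14−18)² = 625 + 144 + 16 = 785
d²(u, Gemma) = (18−15)² + (1−7)² + (14−(-16))² = 9 + 36 + 900 = 945
Minimum is at Fornax.

Fornax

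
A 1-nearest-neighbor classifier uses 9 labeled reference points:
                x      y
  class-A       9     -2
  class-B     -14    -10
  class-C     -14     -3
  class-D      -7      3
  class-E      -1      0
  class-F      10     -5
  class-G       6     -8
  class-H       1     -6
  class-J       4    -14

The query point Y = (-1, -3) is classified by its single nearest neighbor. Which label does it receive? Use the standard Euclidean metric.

Compare squared distances (the ordering matches that of the actual distances):
d²(Y, class-A) = (-1−9)² + (-3−(-2))² = 100 + 1 = 101
d²(Y, class-B) = (-1−(-14))² + (-3−(-10))² = 169 + 49 = 218
d²(Y, class-C) = (-1−(-14))² + (-3−(-3))² = 169 + 0 = 169
d²(Y, class-D) = (-1−(-7))² + (-3−3)² = 36 + 36 = 72
d²(Y, class-E) = (-1−(-1))² + (-3−0)² = 0 + 9 = 9
d²(Y, class-F) = (-1−10)² + (-3−(-5))² = 121 + 4 = 125
d²(Y, class-G) = (-1−6)² + (-3−(-8))² = 49 + 25 = 74
d²(Y, class-H) = (-1−1)² + (-3−(-6))² = 4 + 9 = 13
d²(Y, class-J) = (-1−4)² + (-3−(-14))² = 25 + 121 = 146
The smallest is to class-E, so Y lies in the Voronoi region of class-E.

class-E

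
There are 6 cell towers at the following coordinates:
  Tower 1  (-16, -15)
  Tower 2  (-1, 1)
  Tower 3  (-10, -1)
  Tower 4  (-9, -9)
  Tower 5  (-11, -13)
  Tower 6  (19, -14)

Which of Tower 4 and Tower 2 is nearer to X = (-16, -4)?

Compare squared distances:
d²(X, Tower 4) = (-16−(-9))² + (-4−(-9))² = 49 + 25 = 74
d²(X, Tower 2) = (-16−(-1))² + (-4−1)² = 225 + 25 = 250
74 < 250, so Tower 4 is closer.

Tower 4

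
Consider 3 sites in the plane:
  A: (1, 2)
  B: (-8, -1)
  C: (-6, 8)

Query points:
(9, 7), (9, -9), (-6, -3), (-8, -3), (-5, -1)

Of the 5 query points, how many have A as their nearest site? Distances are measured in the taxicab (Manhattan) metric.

(9, 7) — d to each: A:13, B:25, C:16 → nearest is A
(9, -9) — d to each: A:19, B:25, C:32 → nearest is A
(-6, -3) — d to each: A:12, B:4, C:11 → nearest is B
(-8, -3) — d to each: A:14, B:2, C:13 → nearest is B
(-5, -1) — d to each: A:9, B:3, C:10 → nearest is B
2 of the 5 points have A as nearest.

2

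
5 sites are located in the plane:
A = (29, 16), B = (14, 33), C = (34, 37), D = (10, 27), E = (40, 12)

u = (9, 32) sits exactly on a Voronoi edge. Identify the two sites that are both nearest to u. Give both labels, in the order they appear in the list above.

Squared distances from u to each site:
|uA|² = (9−29)² + (32−16)² = 400 + 256 = 656
|uB|² = (9−14)² + (32−33)² = 25 + 1 = 26
|uC|² = (9−34)² + (32−37)² = 625 + 25 = 650
|uD|² = (9−10)² + (32−27)² = 1 + 25 = 26
|uE|² = (9−40)² + (32−12)² = 961 + 400 = 1361
u is equidistant from B and D (both at squared distance 26), and every other site is strictly farther — so u lies on the B–D Voronoi edge.

B and D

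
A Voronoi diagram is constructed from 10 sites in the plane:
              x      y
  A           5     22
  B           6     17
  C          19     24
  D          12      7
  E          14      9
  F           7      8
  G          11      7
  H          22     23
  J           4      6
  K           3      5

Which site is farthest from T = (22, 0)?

Squared Euclidean distances:
|TA|² = (22−5)² + (0−22)² = 289 + 484 = 773
|TB|² = (22−6)² + (0−17)² = 256 + 289 = 545
|TC|² = (22−19)² + (0−24)² = 9 + 576 = 585
|TD|² = (22−12)² + (0−7)² = 100 + 49 = 149
|TE|² = (22−14)² + (0−9)² = 64 + 81 = 145
|TF|² = (22−7)² + (0−8)² = 225 + 64 = 289
|TG|² = (22−11)² + (0−7)² = 121 + 49 = 170
|TH|² = (22−22)² + (0−23)² = 0 + 529 = 529
|TJ|² = (22−4)² + (0−6)² = 324 + 36 = 360
|TK|² = (22−3)² + (0−5)² = 361 + 25 = 386
The largest is to A.

A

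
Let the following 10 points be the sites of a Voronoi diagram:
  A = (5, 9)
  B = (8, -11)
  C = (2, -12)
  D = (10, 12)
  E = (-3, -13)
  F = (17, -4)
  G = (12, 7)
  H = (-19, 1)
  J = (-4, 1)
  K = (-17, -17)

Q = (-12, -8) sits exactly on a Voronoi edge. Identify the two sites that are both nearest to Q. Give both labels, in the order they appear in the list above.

E and K

Squared distances from Q to each site:
|QA|² = 289 + 289 = 578
|QB|² = 400 + 9 = 409
|QC|² = 196 + 16 = 212
|QD|² = 484 + 400 = 884
|QE|² = 81 + 25 = 106
|QF|² = 841 + 16 = 857
|QG|² = 576 + 225 = 801
|QH|² = 49 + 81 = 130
|QJ|² = 64 + 81 = 145
|QK|² = 25 + 81 = 106
Q is equidistant from E and K (both at squared distance 106), and every other site is strictly farther — so Q lies on the E–K Voronoi edge.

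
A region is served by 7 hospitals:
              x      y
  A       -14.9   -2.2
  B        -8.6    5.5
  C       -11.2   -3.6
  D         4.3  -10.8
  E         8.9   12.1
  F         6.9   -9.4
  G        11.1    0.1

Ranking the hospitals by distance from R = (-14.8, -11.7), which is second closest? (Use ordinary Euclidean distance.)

Since √ is increasing, it suffices to compare squared distances:
|RA|² = (-14.8−(-14.9))² + (-11.7−(-2.2))² = 0.01 + 90.25 = 90.26
|RB|² = (-14.8−(-8.6))² + (-11.7−5.5)² = 38.44 + 295.84 = 334.28
|RC|² = (-14.8−(-11.2))² + (-11.7−(-3.6))² = 12.96 + 65.61 = 78.57
|RD|² = (-14.8−4.3)² + (-11.7−(-10.8))² = 364.81 + 0.81 = 365.62
|RE|² = (-14.8−8.9)² + (-11.7−12.1)² = 561.69 + 566.44 = 1128.13
|RF|² = (-14.8−6.9)² + (-11.7−(-9.4))² = 470.89 + 5.29 = 476.18
|RG|² = (-14.8−11.1)² + (-11.7−0.1)² = 670.81 + 139.24 = 810.05
Sorted ascending: C, A, B, … — the second-nearest is A.

A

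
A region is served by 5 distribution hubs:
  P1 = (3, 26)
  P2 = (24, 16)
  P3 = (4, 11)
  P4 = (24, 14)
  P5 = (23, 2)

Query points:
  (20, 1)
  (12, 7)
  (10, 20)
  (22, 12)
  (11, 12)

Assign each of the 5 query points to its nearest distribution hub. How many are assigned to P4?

1

(20, 1) — d² to each: P1:914, P2:241, P3:356, P4:185, P5:10 → nearest is P5
(12, 7) — d² to each: P1:442, P2:225, P3:80, P4:193, P5:146 → nearest is P3
(10, 20) — d² to each: P1:85, P2:212, P3:117, P4:232, P5:493 → nearest is P1
(22, 12) — d² to each: P1:557, P2:20, P3:325, P4:8, P5:101 → nearest is P4
(11, 12) — d² to each: P1:260, P2:185, P3:50, P4:173, P5:244 → nearest is P3
1 of the 5 points has P4 as nearest.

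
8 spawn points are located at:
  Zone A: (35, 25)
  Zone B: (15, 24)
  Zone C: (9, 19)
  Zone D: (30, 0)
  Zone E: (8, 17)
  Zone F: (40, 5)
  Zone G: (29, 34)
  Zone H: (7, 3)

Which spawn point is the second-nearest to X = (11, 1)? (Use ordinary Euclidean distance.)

Compare squared distances (the ordering matches that of the actual distances):
d²(X, Zone A) = 576 + 576 = 1152
d²(X, Zone B) = 16 + 529 = 545
d²(X, Zone C) = 4 + 324 = 328
d²(X, Zone D) = 361 + 1 = 362
d²(X, Zone E) = 9 + 256 = 265
d²(X, Zone F) = 841 + 16 = 857
d²(X, Zone G) = 324 + 1089 = 1413
d²(X, Zone H) = 16 + 4 = 20
Sorted ascending: Zone H, Zone E, Zone C, … — the second-nearest is Zone E.

Zone E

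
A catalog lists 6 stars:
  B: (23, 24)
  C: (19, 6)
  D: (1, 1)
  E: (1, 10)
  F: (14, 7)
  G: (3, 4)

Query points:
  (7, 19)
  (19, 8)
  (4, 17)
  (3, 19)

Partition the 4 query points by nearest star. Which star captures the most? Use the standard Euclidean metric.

(7, 19) — d² to each: B:281, C:313, D:360, E:117, F:193, G:241 → nearest is E
(19, 8) — d² to each: B:272, C:4, D:373, E:328, F:26, G:272 → nearest is C
(4, 17) — d² to each: B:410, C:346, D:265, E:58, F:200, G:170 → nearest is E
(3, 19) — d² to each: B:425, C:425, D:328, E:85, F:265, G:225 → nearest is E
Tally — C:1, E:3. E captures the most (3).

E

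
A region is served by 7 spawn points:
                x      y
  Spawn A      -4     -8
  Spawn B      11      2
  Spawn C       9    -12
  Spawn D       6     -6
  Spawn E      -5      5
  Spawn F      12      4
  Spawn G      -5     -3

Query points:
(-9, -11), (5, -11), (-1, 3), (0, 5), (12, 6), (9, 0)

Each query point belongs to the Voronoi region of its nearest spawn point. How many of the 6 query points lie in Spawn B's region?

(-9, -11) — d² to each: Spawn A:34, Spawn B:569, Spawn C:325, Spawn D:250, Spawn E:272, Spawn F:666, Spawn G:80 → nearest is Spawn A
(5, -11) — d² to each: Spawn A:90, Spawn B:205, Spawn C:17, Spawn D:26, Spawn E:356, Spawn F:274, Spawn G:164 → nearest is Spawn C
(-1, 3) — d² to each: Spawn A:130, Spawn B:145, Spawn C:325, Spawn D:130, Spawn E:20, Spawn F:170, Spawn G:52 → nearest is Spawn E
(0, 5) — d² to each: Spawn A:185, Spawn B:130, Spawn C:370, Spawn D:157, Spawn E:25, Spawn F:145, Spawn G:89 → nearest is Spawn E
(12, 6) — d² to each: Spawn A:452, Spawn B:17, Spawn C:333, Spawn D:180, Spawn E:290, Spawn F:4, Spawn G:370 → nearest is Spawn F
(9, 0) — d² to each: Spawn A:233, Spawn B:8, Spawn C:144, Spawn D:45, Spawn E:221, Spawn F:25, Spawn G:205 → nearest is Spawn B
1 of the 6 points has Spawn B as nearest.

1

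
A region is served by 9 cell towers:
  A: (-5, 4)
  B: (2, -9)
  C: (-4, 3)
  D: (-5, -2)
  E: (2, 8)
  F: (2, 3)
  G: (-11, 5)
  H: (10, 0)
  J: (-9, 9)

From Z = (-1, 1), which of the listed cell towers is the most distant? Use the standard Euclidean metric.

J

Since √ is increasing, it suffices to compare squared distances:
|ZA|² = (-1−(-5))² + (1−4)² = 16 + 9 = 25
|ZB|² = (-1−2)² + (1−(-9))² = 9 + 100 = 109
|ZC|² = (-1−(-4))² + (1−3)² = 9 + 4 = 13
|ZD|² = (-1−(-5))² + (1−(-2))² = 16 + 9 = 25
|ZE|² = (-1−2)² + (1−8)² = 9 + 49 = 58
|ZF|² = (-1−2)² + (1−3)² = 9 + 4 = 13
|ZG|² = (-1−(-11))² + (1−5)² = 100 + 16 = 116
|ZH|² = (-1−10)² + (1−0)² = 121 + 1 = 122
|ZJ|² = (-1−(-9))² + (1−9)² = 64 + 64 = 128
The largest is to J.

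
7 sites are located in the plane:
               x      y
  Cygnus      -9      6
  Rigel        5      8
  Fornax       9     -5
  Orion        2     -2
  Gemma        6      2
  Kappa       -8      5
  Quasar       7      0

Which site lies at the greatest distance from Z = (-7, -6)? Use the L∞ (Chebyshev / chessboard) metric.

Fornax

d(Z, Cygnus) = max(2, 12) = 12
d(Z, Rigel) = max(12, 14) = 14
d(Z, Fornax) = max(16, 1) = 16
d(Z, Orion) = max(9, 4) = 9
d(Z, Gemma) = max(13, 8) = 13
d(Z, Kappa) = max(1, 11) = 11
d(Z, Quasar) = max(14, 6) = 14
The largest is to Fornax.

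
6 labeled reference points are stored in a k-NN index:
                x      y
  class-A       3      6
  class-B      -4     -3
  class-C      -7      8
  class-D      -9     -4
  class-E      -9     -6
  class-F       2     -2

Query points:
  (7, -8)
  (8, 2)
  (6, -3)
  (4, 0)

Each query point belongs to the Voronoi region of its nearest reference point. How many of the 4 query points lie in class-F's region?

(7, -8) — d² to each: class-A:212, class-B:146, class-C:452, class-D:272, class-E:260, class-F:61 → nearest is class-F
(8, 2) — d² to each: class-A:41, class-B:169, class-C:261, class-D:325, class-E:353, class-F:52 → nearest is class-A
(6, -3) — d² to each: class-A:90, class-B:100, class-C:290, class-D:226, class-E:234, class-F:17 → nearest is class-F
(4, 0) — d² to each: class-A:37, class-B:73, class-C:185, class-D:185, class-E:205, class-F:8 → nearest is class-F
3 of the 4 points have class-F as nearest.

3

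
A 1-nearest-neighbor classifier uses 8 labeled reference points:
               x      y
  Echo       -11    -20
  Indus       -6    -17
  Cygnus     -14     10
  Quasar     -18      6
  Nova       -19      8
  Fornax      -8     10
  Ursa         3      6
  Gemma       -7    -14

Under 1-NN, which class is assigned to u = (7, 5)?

Ursa

Compare squared distances (the ordering matches that of the actual distances):
d²(u, Echo) = (7−(-11))² + (5−(-20))² = 324 + 625 = 949
d²(u, Indus) = (7−(-6))² + (5−(-17))² = 169 + 484 = 653
d²(u, Cygnus) = (7−(-14))² + (5−10)² = 441 + 25 = 466
d²(u, Quasar) = (7−(-18))² + (5−6)² = 625 + 1 = 626
d²(u, Nova) = (7−(-19))² + (5−8)² = 676 + 9 = 685
d²(u, Fornax) = (7−(-8))² + (5−10)² = 225 + 25 = 250
d²(u, Ursa) = (7−3)² + (5−6)² = 16 + 1 = 17
d²(u, Gemma) = (7−(-7))² + (5−(-14))² = 196 + 361 = 557
Minimum is at Ursa.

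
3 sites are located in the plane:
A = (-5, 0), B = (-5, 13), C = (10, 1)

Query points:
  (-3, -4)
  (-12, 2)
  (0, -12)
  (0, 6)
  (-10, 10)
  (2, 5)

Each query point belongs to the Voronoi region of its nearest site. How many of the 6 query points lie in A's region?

5

(-3, -4) — d² to each: A:20, B:293, C:194 → nearest is A
(-12, 2) — d² to each: A:53, B:170, C:485 → nearest is A
(0, -12) — d² to each: A:169, B:650, C:269 → nearest is A
(0, 6) — d² to each: A:61, B:74, C:125 → nearest is A
(-10, 10) — d² to each: A:125, B:34, C:481 → nearest is B
(2, 5) — d² to each: A:74, B:113, C:80 → nearest is A
5 of the 6 points have A as nearest.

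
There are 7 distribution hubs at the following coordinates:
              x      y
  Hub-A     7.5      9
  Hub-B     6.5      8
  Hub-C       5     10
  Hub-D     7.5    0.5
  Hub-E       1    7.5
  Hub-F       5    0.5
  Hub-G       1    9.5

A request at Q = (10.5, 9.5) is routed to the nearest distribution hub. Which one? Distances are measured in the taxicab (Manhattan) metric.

d(Q, Hub-A) = 3 + 0.5 = 3.5
d(Q, Hub-B) = 4 + 1.5 = 5.5
d(Q, Hub-C) = 5.5 + 0.5 = 6
d(Q, Hub-D) = 3 + 9 = 12
d(Q, Hub-E) = 9.5 + 2 = 11.5
d(Q, Hub-F) = 5.5 + 9 = 14.5
d(Q, Hub-G) = 9.5 + 0 = 9.5
The smallest is to Hub-A, so Q lies in the Voronoi region of Hub-A.

Hub-A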